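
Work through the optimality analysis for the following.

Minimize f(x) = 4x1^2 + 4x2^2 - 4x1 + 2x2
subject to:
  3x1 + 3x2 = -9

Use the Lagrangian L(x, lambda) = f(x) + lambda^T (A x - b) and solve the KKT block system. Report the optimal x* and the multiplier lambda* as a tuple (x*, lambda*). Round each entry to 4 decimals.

Form the Lagrangian:
  L(x, lambda) = (1/2) x^T Q x + c^T x + lambda^T (A x - b)
Stationarity (grad_x L = 0): Q x + c + A^T lambda = 0.
Primal feasibility: A x = b.

This gives the KKT block system:
  [ Q   A^T ] [ x     ]   [-c ]
  [ A    0  ] [ lambda ] = [ b ]

Solving the linear system:
  x*      = (-1.125, -1.875)
  lambda* = (4.3333)
  f(x*)   = 19.875

x* = (-1.125, -1.875), lambda* = (4.3333)


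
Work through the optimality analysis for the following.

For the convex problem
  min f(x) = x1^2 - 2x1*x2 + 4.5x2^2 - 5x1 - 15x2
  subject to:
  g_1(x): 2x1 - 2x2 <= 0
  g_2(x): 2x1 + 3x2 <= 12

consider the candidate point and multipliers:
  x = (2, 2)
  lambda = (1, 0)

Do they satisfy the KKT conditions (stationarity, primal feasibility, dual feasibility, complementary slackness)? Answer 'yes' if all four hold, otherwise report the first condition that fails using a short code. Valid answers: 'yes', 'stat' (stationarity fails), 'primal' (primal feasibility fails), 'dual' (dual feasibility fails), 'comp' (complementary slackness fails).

Gradient of f: grad f(x) = Q x + c = (-5, -1)
Constraint values g_i(x) = a_i^T x - b_i:
  g_1((2, 2)) = 0
  g_2((2, 2)) = -2
Stationarity residual: grad f(x) + sum_i lambda_i a_i = (-3, -3)
  -> stationarity FAILS
Primal feasibility (all g_i <= 0): OK
Dual feasibility (all lambda_i >= 0): OK
Complementary slackness (lambda_i * g_i(x) = 0 for all i): OK

Verdict: the first failing condition is stationarity -> stat.

stat


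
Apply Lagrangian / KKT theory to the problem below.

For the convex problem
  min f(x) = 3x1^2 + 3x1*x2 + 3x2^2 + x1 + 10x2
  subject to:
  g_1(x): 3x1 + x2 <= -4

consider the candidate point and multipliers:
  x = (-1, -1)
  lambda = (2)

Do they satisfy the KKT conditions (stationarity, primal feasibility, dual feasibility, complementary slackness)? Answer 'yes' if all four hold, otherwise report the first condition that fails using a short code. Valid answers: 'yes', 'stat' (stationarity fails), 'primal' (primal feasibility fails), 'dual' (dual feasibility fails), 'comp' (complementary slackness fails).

Gradient of f: grad f(x) = Q x + c = (-8, 1)
Constraint values g_i(x) = a_i^T x - b_i:
  g_1((-1, -1)) = 0
Stationarity residual: grad f(x) + sum_i lambda_i a_i = (-2, 3)
  -> stationarity FAILS
Primal feasibility (all g_i <= 0): OK
Dual feasibility (all lambda_i >= 0): OK
Complementary slackness (lambda_i * g_i(x) = 0 for all i): OK

Verdict: the first failing condition is stationarity -> stat.

stat


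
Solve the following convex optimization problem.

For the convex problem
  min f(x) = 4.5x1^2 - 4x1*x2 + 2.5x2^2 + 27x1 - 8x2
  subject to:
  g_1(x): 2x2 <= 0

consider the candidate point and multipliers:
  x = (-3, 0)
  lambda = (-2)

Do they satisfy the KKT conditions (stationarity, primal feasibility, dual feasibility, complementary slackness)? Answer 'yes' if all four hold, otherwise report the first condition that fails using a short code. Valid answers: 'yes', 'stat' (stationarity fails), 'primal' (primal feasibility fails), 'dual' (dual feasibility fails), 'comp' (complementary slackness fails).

Gradient of f: grad f(x) = Q x + c = (0, 4)
Constraint values g_i(x) = a_i^T x - b_i:
  g_1((-3, 0)) = 0
Stationarity residual: grad f(x) + sum_i lambda_i a_i = (0, 0)
  -> stationarity OK
Primal feasibility (all g_i <= 0): OK
Dual feasibility (all lambda_i >= 0): FAILS
Complementary slackness (lambda_i * g_i(x) = 0 for all i): OK

Verdict: the first failing condition is dual_feasibility -> dual.

dual


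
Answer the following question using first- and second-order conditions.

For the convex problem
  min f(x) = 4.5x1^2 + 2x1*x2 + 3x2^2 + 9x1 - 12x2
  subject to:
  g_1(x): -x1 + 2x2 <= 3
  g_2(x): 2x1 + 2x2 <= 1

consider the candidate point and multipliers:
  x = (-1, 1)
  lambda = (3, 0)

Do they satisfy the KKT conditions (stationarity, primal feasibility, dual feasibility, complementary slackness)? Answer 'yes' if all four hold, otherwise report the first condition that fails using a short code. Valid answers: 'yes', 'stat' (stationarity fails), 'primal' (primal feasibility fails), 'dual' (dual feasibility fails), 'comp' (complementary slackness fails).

Gradient of f: grad f(x) = Q x + c = (2, -8)
Constraint values g_i(x) = a_i^T x - b_i:
  g_1((-1, 1)) = 0
  g_2((-1, 1)) = -1
Stationarity residual: grad f(x) + sum_i lambda_i a_i = (-1, -2)
  -> stationarity FAILS
Primal feasibility (all g_i <= 0): OK
Dual feasibility (all lambda_i >= 0): OK
Complementary slackness (lambda_i * g_i(x) = 0 for all i): OK

Verdict: the first failing condition is stationarity -> stat.

stat


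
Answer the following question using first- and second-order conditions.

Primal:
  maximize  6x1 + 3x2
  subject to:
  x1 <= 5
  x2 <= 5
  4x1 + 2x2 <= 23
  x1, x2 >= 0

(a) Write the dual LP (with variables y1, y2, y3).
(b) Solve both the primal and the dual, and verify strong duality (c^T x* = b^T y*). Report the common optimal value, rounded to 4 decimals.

The standard primal-dual pair for 'max c^T x s.t. A x <= b, x >= 0' is:
  Dual:  min b^T y  s.t.  A^T y >= c,  y >= 0.

So the dual LP is:
  minimize  5y1 + 5y2 + 23y3
  subject to:
    y1 + 4y3 >= 6
    y2 + 2y3 >= 3
    y1, y2, y3 >= 0

Solving the primal: x* = (3.25, 5).
  primal value c^T x* = 34.5.
Solving the dual: y* = (0, 0, 1.5).
  dual value b^T y* = 34.5.
Strong duality: c^T x* = b^T y*. Confirmed.

34.5


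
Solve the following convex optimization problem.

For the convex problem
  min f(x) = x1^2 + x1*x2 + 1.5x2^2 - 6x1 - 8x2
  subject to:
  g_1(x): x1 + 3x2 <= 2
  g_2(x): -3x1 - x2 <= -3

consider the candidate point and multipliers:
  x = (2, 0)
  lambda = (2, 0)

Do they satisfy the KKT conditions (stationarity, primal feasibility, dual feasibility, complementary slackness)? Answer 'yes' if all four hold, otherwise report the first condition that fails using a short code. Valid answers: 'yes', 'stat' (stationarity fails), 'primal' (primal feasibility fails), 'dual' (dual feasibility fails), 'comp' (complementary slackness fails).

Gradient of f: grad f(x) = Q x + c = (-2, -6)
Constraint values g_i(x) = a_i^T x - b_i:
  g_1((2, 0)) = 0
  g_2((2, 0)) = -3
Stationarity residual: grad f(x) + sum_i lambda_i a_i = (0, 0)
  -> stationarity OK
Primal feasibility (all g_i <= 0): OK
Dual feasibility (all lambda_i >= 0): OK
Complementary slackness (lambda_i * g_i(x) = 0 for all i): OK

Verdict: yes, KKT holds.

yes


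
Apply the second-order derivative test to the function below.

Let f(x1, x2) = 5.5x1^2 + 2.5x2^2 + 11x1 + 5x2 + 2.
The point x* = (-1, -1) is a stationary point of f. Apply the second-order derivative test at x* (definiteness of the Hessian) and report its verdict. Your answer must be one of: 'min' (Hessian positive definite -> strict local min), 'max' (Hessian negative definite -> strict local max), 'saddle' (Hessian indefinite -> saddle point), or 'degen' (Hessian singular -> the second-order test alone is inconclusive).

Compute the Hessian H = grad^2 f:
  H = [[11, 0], [0, 5]]
Verify stationarity: grad f(x*) = H x* + g = (0, 0).
Eigenvalues of H: 5, 11.
Both eigenvalues > 0, so H is positive definite -> x* is a strict local min.

min


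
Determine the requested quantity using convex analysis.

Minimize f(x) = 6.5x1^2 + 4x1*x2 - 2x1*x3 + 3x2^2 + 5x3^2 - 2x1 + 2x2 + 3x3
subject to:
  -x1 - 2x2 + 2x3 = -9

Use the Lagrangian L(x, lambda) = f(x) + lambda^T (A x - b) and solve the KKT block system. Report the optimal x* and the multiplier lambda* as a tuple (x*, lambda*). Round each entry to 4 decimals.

Form the Lagrangian:
  L(x, lambda) = (1/2) x^T Q x + c^T x + lambda^T (A x - b)
Stationarity (grad_x L = 0): Q x + c + A^T lambda = 0.
Primal feasibility: A x = b.

This gives the KKT block system:
  [ Q   A^T ] [ x     ]   [-c ]
  [ A    0  ] [ lambda ] = [ b ]

Solving the linear system:
  x*      = (-0.3353, 2.6467, -2.021)
  lambda* = (8.2695)
  f(x*)   = 37.1632

x* = (-0.3353, 2.6467, -2.021), lambda* = (8.2695)


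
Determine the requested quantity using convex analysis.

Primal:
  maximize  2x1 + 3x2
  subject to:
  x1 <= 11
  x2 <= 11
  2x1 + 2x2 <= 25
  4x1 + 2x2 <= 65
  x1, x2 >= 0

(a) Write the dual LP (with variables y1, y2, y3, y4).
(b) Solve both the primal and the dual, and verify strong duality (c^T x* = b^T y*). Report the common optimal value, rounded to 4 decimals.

The standard primal-dual pair for 'max c^T x s.t. A x <= b, x >= 0' is:
  Dual:  min b^T y  s.t.  A^T y >= c,  y >= 0.

So the dual LP is:
  minimize  11y1 + 11y2 + 25y3 + 65y4
  subject to:
    y1 + 2y3 + 4y4 >= 2
    y2 + 2y3 + 2y4 >= 3
    y1, y2, y3, y4 >= 0

Solving the primal: x* = (1.5, 11).
  primal value c^T x* = 36.
Solving the dual: y* = (0, 1, 1, 0).
  dual value b^T y* = 36.
Strong duality: c^T x* = b^T y*. Confirmed.

36


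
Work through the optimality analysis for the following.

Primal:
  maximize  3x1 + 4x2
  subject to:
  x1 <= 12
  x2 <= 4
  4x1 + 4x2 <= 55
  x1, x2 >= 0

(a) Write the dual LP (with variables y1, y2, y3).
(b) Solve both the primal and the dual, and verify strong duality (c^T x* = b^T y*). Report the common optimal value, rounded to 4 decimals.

The standard primal-dual pair for 'max c^T x s.t. A x <= b, x >= 0' is:
  Dual:  min b^T y  s.t.  A^T y >= c,  y >= 0.

So the dual LP is:
  minimize  12y1 + 4y2 + 55y3
  subject to:
    y1 + 4y3 >= 3
    y2 + 4y3 >= 4
    y1, y2, y3 >= 0

Solving the primal: x* = (9.75, 4).
  primal value c^T x* = 45.25.
Solving the dual: y* = (0, 1, 0.75).
  dual value b^T y* = 45.25.
Strong duality: c^T x* = b^T y*. Confirmed.

45.25


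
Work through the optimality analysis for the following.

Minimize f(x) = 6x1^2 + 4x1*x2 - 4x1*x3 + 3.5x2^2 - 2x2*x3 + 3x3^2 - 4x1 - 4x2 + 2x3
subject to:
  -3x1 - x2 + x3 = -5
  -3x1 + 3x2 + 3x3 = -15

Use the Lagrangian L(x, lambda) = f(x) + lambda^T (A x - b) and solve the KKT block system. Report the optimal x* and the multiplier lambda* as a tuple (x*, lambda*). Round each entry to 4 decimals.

Form the Lagrangian:
  L(x, lambda) = (1/2) x^T Q x + c^T x + lambda^T (A x - b)
Stationarity (grad_x L = 0): Q x + c + A^T lambda = 0.
Primal feasibility: A x = b.

This gives the KKT block system:
  [ Q   A^T ] [ x     ]   [-c ]
  [ A    0  ] [ lambda ] = [ b ]

Solving the linear system:
  x*      = (1.7037, -1.7037, -1.5926)
  lambda* = (2.5185, 2.8148)
  f(x*)   = 25.8148

x* = (1.7037, -1.7037, -1.5926), lambda* = (2.5185, 2.8148)


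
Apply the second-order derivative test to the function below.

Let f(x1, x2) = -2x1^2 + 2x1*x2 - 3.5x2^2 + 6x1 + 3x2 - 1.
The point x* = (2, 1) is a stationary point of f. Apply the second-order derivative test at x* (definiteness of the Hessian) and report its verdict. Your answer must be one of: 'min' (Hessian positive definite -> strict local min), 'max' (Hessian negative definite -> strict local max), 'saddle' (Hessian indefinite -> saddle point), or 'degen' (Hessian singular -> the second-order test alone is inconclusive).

Compute the Hessian H = grad^2 f:
  H = [[-4, 2], [2, -7]]
Verify stationarity: grad f(x*) = H x* + g = (0, 0).
Eigenvalues of H: -8, -3.
Both eigenvalues < 0, so H is negative definite -> x* is a strict local max.

max


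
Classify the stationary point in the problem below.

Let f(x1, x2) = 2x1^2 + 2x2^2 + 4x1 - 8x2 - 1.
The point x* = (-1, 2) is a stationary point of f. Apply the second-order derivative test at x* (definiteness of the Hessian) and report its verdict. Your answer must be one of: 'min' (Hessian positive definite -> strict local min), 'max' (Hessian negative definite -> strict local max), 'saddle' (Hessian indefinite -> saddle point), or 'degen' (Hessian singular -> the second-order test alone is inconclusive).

Compute the Hessian H = grad^2 f:
  H = [[4, 0], [0, 4]]
Verify stationarity: grad f(x*) = H x* + g = (0, 0).
Eigenvalues of H: 4, 4.
Both eigenvalues > 0, so H is positive definite -> x* is a strict local min.

min


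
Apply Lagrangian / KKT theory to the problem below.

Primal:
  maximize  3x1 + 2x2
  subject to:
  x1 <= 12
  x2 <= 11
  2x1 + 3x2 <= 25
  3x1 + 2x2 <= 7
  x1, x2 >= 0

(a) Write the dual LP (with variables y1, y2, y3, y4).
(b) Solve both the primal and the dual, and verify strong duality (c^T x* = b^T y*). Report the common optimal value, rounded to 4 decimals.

The standard primal-dual pair for 'max c^T x s.t. A x <= b, x >= 0' is:
  Dual:  min b^T y  s.t.  A^T y >= c,  y >= 0.

So the dual LP is:
  minimize  12y1 + 11y2 + 25y3 + 7y4
  subject to:
    y1 + 2y3 + 3y4 >= 3
    y2 + 3y3 + 2y4 >= 2
    y1, y2, y3, y4 >= 0

Solving the primal: x* = (2.3333, 0).
  primal value c^T x* = 7.
Solving the dual: y* = (0, 0, 0, 1).
  dual value b^T y* = 7.
Strong duality: c^T x* = b^T y*. Confirmed.

7


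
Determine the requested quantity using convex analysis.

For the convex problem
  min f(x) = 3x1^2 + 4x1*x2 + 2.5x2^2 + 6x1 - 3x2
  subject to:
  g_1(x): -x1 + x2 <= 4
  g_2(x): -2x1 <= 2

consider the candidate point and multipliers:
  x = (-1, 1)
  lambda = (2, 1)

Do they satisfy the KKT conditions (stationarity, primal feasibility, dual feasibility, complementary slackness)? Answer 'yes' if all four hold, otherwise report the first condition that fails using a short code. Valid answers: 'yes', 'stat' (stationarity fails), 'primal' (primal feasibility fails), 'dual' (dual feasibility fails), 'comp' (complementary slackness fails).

Gradient of f: grad f(x) = Q x + c = (4, -2)
Constraint values g_i(x) = a_i^T x - b_i:
  g_1((-1, 1)) = -2
  g_2((-1, 1)) = 0
Stationarity residual: grad f(x) + sum_i lambda_i a_i = (0, 0)
  -> stationarity OK
Primal feasibility (all g_i <= 0): OK
Dual feasibility (all lambda_i >= 0): OK
Complementary slackness (lambda_i * g_i(x) = 0 for all i): FAILS

Verdict: the first failing condition is complementary_slackness -> comp.

comp


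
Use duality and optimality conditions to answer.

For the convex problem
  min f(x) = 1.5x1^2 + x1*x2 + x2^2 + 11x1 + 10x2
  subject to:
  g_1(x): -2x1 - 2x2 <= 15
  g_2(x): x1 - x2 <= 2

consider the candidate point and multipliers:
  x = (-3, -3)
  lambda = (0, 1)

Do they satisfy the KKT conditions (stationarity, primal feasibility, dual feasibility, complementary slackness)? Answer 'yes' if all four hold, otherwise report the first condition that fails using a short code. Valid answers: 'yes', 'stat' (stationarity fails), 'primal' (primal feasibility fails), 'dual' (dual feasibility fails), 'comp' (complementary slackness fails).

Gradient of f: grad f(x) = Q x + c = (-1, 1)
Constraint values g_i(x) = a_i^T x - b_i:
  g_1((-3, -3)) = -3
  g_2((-3, -3)) = -2
Stationarity residual: grad f(x) + sum_i lambda_i a_i = (0, 0)
  -> stationarity OK
Primal feasibility (all g_i <= 0): OK
Dual feasibility (all lambda_i >= 0): OK
Complementary slackness (lambda_i * g_i(x) = 0 for all i): FAILS

Verdict: the first failing condition is complementary_slackness -> comp.

comp


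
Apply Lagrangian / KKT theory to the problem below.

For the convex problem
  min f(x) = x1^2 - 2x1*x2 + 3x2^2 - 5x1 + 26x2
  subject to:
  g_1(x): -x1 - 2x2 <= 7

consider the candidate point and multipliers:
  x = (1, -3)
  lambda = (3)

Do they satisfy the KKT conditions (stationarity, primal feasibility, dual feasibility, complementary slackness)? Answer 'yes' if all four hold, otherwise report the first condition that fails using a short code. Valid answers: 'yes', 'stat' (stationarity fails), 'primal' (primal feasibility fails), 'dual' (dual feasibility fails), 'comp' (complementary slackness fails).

Gradient of f: grad f(x) = Q x + c = (3, 6)
Constraint values g_i(x) = a_i^T x - b_i:
  g_1((1, -3)) = -2
Stationarity residual: grad f(x) + sum_i lambda_i a_i = (0, 0)
  -> stationarity OK
Primal feasibility (all g_i <= 0): OK
Dual feasibility (all lambda_i >= 0): OK
Complementary slackness (lambda_i * g_i(x) = 0 for all i): FAILS

Verdict: the first failing condition is complementary_slackness -> comp.

comp


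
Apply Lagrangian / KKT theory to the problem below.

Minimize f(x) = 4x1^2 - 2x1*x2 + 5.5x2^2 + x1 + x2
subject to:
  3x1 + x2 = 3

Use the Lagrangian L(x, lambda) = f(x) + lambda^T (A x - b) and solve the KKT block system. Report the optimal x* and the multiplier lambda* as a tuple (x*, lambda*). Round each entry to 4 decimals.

Form the Lagrangian:
  L(x, lambda) = (1/2) x^T Q x + c^T x + lambda^T (A x - b)
Stationarity (grad_x L = 0): Q x + c + A^T lambda = 0.
Primal feasibility: A x = b.

This gives the KKT block system:
  [ Q   A^T ] [ x     ]   [-c ]
  [ A    0  ] [ lambda ] = [ b ]

Solving the linear system:
  x*      = (0.8992, 0.3025)
  lambda* = (-2.5294)
  f(x*)   = 4.395

x* = (0.8992, 0.3025), lambda* = (-2.5294)


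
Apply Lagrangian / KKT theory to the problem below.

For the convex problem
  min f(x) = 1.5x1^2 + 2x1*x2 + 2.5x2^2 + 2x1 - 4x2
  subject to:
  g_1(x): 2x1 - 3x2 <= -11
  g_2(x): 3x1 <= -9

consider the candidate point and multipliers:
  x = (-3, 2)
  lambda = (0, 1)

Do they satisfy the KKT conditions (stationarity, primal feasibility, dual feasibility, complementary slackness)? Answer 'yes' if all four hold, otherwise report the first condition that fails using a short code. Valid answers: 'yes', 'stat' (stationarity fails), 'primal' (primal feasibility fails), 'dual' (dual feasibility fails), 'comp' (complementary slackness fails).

Gradient of f: grad f(x) = Q x + c = (-3, 0)
Constraint values g_i(x) = a_i^T x - b_i:
  g_1((-3, 2)) = -1
  g_2((-3, 2)) = 0
Stationarity residual: grad f(x) + sum_i lambda_i a_i = (0, 0)
  -> stationarity OK
Primal feasibility (all g_i <= 0): OK
Dual feasibility (all lambda_i >= 0): OK
Complementary slackness (lambda_i * g_i(x) = 0 for all i): OK

Verdict: yes, KKT holds.

yes


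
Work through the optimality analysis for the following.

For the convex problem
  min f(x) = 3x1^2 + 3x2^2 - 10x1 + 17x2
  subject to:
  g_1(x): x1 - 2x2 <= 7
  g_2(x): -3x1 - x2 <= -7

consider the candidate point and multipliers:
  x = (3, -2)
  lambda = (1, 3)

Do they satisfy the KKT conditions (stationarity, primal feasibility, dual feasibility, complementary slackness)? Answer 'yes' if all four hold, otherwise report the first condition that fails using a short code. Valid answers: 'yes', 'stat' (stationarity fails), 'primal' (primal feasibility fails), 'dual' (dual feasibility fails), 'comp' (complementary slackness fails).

Gradient of f: grad f(x) = Q x + c = (8, 5)
Constraint values g_i(x) = a_i^T x - b_i:
  g_1((3, -2)) = 0
  g_2((3, -2)) = 0
Stationarity residual: grad f(x) + sum_i lambda_i a_i = (0, 0)
  -> stationarity OK
Primal feasibility (all g_i <= 0): OK
Dual feasibility (all lambda_i >= 0): OK
Complementary slackness (lambda_i * g_i(x) = 0 for all i): OK

Verdict: yes, KKT holds.

yes


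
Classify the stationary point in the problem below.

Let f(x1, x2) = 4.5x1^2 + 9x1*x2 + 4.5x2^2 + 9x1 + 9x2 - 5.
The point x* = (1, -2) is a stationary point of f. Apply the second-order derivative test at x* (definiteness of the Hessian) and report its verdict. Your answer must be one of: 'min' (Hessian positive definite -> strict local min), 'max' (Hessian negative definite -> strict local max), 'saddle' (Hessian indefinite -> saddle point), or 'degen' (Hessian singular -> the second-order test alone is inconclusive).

Compute the Hessian H = grad^2 f:
  H = [[9, 9], [9, 9]]
Verify stationarity: grad f(x*) = H x* + g = (0, 0).
Eigenvalues of H: 0, 18.
H has a zero eigenvalue (singular; positive semidefinite but not definite), so H is neither positive definite, negative definite, nor indefinite. The second-order test alone is inconclusive -> degen.
(Indeed, f is constant along the null direction of H through x*, so x* is not a strict local extremum.)

degen


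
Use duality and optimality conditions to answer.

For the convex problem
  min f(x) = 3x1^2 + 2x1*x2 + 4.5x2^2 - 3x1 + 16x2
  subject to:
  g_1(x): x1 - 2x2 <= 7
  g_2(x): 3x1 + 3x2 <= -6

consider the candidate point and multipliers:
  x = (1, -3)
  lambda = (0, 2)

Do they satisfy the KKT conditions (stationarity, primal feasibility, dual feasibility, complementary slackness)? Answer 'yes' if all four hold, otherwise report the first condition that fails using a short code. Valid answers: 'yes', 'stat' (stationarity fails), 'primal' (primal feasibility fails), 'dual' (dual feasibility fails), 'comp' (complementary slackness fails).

Gradient of f: grad f(x) = Q x + c = (-3, -9)
Constraint values g_i(x) = a_i^T x - b_i:
  g_1((1, -3)) = 0
  g_2((1, -3)) = 0
Stationarity residual: grad f(x) + sum_i lambda_i a_i = (3, -3)
  -> stationarity FAILS
Primal feasibility (all g_i <= 0): OK
Dual feasibility (all lambda_i >= 0): OK
Complementary slackness (lambda_i * g_i(x) = 0 for all i): OK

Verdict: the first failing condition is stationarity -> stat.

stat


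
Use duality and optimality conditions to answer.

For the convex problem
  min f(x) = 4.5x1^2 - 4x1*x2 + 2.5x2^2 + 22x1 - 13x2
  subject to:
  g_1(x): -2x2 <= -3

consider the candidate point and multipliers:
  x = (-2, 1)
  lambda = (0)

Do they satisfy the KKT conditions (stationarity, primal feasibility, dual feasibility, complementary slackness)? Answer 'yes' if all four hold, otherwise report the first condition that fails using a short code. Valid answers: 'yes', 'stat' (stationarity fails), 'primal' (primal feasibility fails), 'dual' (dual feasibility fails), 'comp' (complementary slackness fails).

Gradient of f: grad f(x) = Q x + c = (0, 0)
Constraint values g_i(x) = a_i^T x - b_i:
  g_1((-2, 1)) = 1
Stationarity residual: grad f(x) + sum_i lambda_i a_i = (0, 0)
  -> stationarity OK
Primal feasibility (all g_i <= 0): FAILS
Dual feasibility (all lambda_i >= 0): OK
Complementary slackness (lambda_i * g_i(x) = 0 for all i): OK

Verdict: the first failing condition is primal_feasibility -> primal.

primal


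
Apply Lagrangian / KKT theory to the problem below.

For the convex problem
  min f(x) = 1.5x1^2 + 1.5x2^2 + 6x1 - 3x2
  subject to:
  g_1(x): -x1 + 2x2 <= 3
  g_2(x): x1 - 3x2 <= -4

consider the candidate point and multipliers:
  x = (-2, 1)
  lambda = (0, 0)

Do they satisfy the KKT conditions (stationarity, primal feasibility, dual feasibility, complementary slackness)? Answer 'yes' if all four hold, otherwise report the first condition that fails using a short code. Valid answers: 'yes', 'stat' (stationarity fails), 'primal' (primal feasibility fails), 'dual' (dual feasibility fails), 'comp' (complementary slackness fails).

Gradient of f: grad f(x) = Q x + c = (0, 0)
Constraint values g_i(x) = a_i^T x - b_i:
  g_1((-2, 1)) = 1
  g_2((-2, 1)) = -1
Stationarity residual: grad f(x) + sum_i lambda_i a_i = (0, 0)
  -> stationarity OK
Primal feasibility (all g_i <= 0): FAILS
Dual feasibility (all lambda_i >= 0): OK
Complementary slackness (lambda_i * g_i(x) = 0 for all i): OK

Verdict: the first failing condition is primal_feasibility -> primal.

primal


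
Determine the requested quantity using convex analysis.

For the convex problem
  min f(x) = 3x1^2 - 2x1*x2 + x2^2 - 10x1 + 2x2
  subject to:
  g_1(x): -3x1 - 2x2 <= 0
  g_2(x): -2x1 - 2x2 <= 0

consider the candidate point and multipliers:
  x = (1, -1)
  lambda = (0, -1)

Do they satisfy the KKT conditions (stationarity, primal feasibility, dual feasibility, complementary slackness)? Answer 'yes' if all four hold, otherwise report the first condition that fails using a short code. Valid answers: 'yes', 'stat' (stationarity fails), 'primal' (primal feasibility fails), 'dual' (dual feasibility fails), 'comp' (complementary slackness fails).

Gradient of f: grad f(x) = Q x + c = (-2, -2)
Constraint values g_i(x) = a_i^T x - b_i:
  g_1((1, -1)) = -1
  g_2((1, -1)) = 0
Stationarity residual: grad f(x) + sum_i lambda_i a_i = (0, 0)
  -> stationarity OK
Primal feasibility (all g_i <= 0): OK
Dual feasibility (all lambda_i >= 0): FAILS
Complementary slackness (lambda_i * g_i(x) = 0 for all i): OK

Verdict: the first failing condition is dual_feasibility -> dual.

dual


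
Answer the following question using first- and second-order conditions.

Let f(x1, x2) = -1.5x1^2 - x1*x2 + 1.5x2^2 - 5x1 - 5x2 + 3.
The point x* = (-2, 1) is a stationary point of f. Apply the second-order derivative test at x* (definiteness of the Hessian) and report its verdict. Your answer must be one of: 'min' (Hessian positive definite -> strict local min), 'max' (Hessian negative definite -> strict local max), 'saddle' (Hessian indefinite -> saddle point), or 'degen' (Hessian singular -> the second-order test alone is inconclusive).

Compute the Hessian H = grad^2 f:
  H = [[-3, -1], [-1, 3]]
Verify stationarity: grad f(x*) = H x* + g = (0, 0).
Eigenvalues of H: -3.1623, 3.1623.
Eigenvalues have mixed signs, so H is indefinite -> x* is a saddle point.

saddle


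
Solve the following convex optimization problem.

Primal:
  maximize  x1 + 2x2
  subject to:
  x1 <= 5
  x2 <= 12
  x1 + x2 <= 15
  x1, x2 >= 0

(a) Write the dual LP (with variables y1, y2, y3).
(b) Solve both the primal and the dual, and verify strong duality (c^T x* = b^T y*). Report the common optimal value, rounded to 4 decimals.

The standard primal-dual pair for 'max c^T x s.t. A x <= b, x >= 0' is:
  Dual:  min b^T y  s.t.  A^T y >= c,  y >= 0.

So the dual LP is:
  minimize  5y1 + 12y2 + 15y3
  subject to:
    y1 + y3 >= 1
    y2 + y3 >= 2
    y1, y2, y3 >= 0

Solving the primal: x* = (3, 12).
  primal value c^T x* = 27.
Solving the dual: y* = (0, 1, 1).
  dual value b^T y* = 27.
Strong duality: c^T x* = b^T y*. Confirmed.

27


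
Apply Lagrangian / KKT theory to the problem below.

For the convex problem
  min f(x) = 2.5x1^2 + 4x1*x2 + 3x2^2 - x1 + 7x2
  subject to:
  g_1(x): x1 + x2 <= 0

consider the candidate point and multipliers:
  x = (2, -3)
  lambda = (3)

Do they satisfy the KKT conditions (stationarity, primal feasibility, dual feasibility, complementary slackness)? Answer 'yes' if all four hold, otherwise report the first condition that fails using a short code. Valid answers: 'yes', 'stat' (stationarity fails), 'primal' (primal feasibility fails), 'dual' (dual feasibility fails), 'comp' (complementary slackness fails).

Gradient of f: grad f(x) = Q x + c = (-3, -3)
Constraint values g_i(x) = a_i^T x - b_i:
  g_1((2, -3)) = -1
Stationarity residual: grad f(x) + sum_i lambda_i a_i = (0, 0)
  -> stationarity OK
Primal feasibility (all g_i <= 0): OK
Dual feasibility (all lambda_i >= 0): OK
Complementary slackness (lambda_i * g_i(x) = 0 for all i): FAILS

Verdict: the first failing condition is complementary_slackness -> comp.

comp


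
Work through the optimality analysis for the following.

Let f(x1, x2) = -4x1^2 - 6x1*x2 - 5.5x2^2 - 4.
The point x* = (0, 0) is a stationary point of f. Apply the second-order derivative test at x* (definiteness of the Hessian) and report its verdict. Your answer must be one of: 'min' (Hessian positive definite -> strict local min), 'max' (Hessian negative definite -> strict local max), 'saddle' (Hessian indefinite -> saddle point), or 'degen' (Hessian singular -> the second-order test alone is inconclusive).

Compute the Hessian H = grad^2 f:
  H = [[-8, -6], [-6, -11]]
Verify stationarity: grad f(x*) = H x* + g = (0, 0).
Eigenvalues of H: -15.6847, -3.3153.
Both eigenvalues < 0, so H is negative definite -> x* is a strict local max.

max


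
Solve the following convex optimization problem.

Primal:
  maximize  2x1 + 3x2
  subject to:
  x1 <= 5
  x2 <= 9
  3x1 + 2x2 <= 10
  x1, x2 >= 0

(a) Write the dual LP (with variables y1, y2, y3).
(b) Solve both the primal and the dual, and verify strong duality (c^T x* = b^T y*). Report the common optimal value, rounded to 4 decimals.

The standard primal-dual pair for 'max c^T x s.t. A x <= b, x >= 0' is:
  Dual:  min b^T y  s.t.  A^T y >= c,  y >= 0.

So the dual LP is:
  minimize  5y1 + 9y2 + 10y3
  subject to:
    y1 + 3y3 >= 2
    y2 + 2y3 >= 3
    y1, y2, y3 >= 0

Solving the primal: x* = (0, 5).
  primal value c^T x* = 15.
Solving the dual: y* = (0, 0, 1.5).
  dual value b^T y* = 15.
Strong duality: c^T x* = b^T y*. Confirmed.

15


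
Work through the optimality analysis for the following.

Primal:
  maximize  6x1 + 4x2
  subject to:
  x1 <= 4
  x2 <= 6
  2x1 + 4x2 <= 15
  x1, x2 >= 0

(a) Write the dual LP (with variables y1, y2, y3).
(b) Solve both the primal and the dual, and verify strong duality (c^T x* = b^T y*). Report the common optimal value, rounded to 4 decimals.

The standard primal-dual pair for 'max c^T x s.t. A x <= b, x >= 0' is:
  Dual:  min b^T y  s.t.  A^T y >= c,  y >= 0.

So the dual LP is:
  minimize  4y1 + 6y2 + 15y3
  subject to:
    y1 + 2y3 >= 6
    y2 + 4y3 >= 4
    y1, y2, y3 >= 0

Solving the primal: x* = (4, 1.75).
  primal value c^T x* = 31.
Solving the dual: y* = (4, 0, 1).
  dual value b^T y* = 31.
Strong duality: c^T x* = b^T y*. Confirmed.

31


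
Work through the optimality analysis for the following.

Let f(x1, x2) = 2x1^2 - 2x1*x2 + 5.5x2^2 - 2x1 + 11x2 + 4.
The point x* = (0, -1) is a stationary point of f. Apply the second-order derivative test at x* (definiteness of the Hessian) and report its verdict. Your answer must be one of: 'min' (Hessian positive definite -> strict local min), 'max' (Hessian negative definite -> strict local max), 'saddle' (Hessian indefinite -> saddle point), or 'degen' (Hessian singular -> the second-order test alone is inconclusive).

Compute the Hessian H = grad^2 f:
  H = [[4, -2], [-2, 11]]
Verify stationarity: grad f(x*) = H x* + g = (0, 0).
Eigenvalues of H: 3.4689, 11.5311.
Both eigenvalues > 0, so H is positive definite -> x* is a strict local min.

min


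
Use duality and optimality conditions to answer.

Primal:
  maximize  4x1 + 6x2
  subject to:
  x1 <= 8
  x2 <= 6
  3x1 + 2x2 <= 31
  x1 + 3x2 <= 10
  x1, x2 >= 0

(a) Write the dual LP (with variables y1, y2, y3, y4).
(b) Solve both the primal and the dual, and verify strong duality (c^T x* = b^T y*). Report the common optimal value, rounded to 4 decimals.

The standard primal-dual pair for 'max c^T x s.t. A x <= b, x >= 0' is:
  Dual:  min b^T y  s.t.  A^T y >= c,  y >= 0.

So the dual LP is:
  minimize  8y1 + 6y2 + 31y3 + 10y4
  subject to:
    y1 + 3y3 + y4 >= 4
    y2 + 2y3 + 3y4 >= 6
    y1, y2, y3, y4 >= 0

Solving the primal: x* = (8, 0.6667).
  primal value c^T x* = 36.
Solving the dual: y* = (2, 0, 0, 2).
  dual value b^T y* = 36.
Strong duality: c^T x* = b^T y*. Confirmed.

36


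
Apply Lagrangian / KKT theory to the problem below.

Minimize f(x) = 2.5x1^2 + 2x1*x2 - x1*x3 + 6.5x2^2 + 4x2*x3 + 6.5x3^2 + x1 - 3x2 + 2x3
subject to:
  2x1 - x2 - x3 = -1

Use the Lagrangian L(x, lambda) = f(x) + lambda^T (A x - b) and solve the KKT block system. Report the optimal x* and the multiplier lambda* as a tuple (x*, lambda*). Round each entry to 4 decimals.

Form the Lagrangian:
  L(x, lambda) = (1/2) x^T Q x + c^T x + lambda^T (A x - b)
Stationarity (grad_x L = 0): Q x + c + A^T lambda = 0.
Primal feasibility: A x = b.

This gives the KKT block system:
  [ Q   A^T ] [ x     ]   [-c ]
  [ A    0  ] [ lambda ] = [ b ]

Solving the linear system:
  x*      = (-0.4527, 0.4005, -0.3059)
  lambda* = (0.0782)
  f(x*)   = -1.094

x* = (-0.4527, 0.4005, -0.3059), lambda* = (0.0782)


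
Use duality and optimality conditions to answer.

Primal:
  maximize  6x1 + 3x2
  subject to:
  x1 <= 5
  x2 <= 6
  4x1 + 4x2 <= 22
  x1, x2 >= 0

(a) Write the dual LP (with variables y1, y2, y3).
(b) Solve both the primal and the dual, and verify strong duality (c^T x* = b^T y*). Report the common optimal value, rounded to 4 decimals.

The standard primal-dual pair for 'max c^T x s.t. A x <= b, x >= 0' is:
  Dual:  min b^T y  s.t.  A^T y >= c,  y >= 0.

So the dual LP is:
  minimize  5y1 + 6y2 + 22y3
  subject to:
    y1 + 4y3 >= 6
    y2 + 4y3 >= 3
    y1, y2, y3 >= 0

Solving the primal: x* = (5, 0.5).
  primal value c^T x* = 31.5.
Solving the dual: y* = (3, 0, 0.75).
  dual value b^T y* = 31.5.
Strong duality: c^T x* = b^T y*. Confirmed.

31.5


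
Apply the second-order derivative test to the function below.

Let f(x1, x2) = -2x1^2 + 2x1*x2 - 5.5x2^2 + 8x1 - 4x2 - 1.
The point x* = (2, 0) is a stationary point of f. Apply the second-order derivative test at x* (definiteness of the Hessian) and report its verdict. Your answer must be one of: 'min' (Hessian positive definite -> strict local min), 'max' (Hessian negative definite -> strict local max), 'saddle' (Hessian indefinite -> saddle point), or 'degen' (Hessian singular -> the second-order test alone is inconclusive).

Compute the Hessian H = grad^2 f:
  H = [[-4, 2], [2, -11]]
Verify stationarity: grad f(x*) = H x* + g = (0, 0).
Eigenvalues of H: -11.5311, -3.4689.
Both eigenvalues < 0, so H is negative definite -> x* is a strict local max.

max


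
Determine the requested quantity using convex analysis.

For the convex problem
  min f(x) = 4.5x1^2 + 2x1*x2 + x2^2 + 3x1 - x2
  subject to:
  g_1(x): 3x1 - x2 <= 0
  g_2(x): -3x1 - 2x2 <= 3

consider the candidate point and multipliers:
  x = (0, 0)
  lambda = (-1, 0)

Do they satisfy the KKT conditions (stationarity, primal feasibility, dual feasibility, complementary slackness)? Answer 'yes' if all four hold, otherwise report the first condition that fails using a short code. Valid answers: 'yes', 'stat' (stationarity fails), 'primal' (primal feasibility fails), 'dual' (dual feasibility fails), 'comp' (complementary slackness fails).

Gradient of f: grad f(x) = Q x + c = (3, -1)
Constraint values g_i(x) = a_i^T x - b_i:
  g_1((0, 0)) = 0
  g_2((0, 0)) = -3
Stationarity residual: grad f(x) + sum_i lambda_i a_i = (0, 0)
  -> stationarity OK
Primal feasibility (all g_i <= 0): OK
Dual feasibility (all lambda_i >= 0): FAILS
Complementary slackness (lambda_i * g_i(x) = 0 for all i): OK

Verdict: the first failing condition is dual_feasibility -> dual.

dual


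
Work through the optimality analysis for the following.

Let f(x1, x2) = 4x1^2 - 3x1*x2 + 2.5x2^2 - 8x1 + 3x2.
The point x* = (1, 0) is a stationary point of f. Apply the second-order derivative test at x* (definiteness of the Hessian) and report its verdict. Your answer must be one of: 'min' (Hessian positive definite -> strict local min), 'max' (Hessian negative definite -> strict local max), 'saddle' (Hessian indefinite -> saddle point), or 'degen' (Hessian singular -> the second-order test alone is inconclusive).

Compute the Hessian H = grad^2 f:
  H = [[8, -3], [-3, 5]]
Verify stationarity: grad f(x*) = H x* + g = (0, 0).
Eigenvalues of H: 3.1459, 9.8541.
Both eigenvalues > 0, so H is positive definite -> x* is a strict local min.

min


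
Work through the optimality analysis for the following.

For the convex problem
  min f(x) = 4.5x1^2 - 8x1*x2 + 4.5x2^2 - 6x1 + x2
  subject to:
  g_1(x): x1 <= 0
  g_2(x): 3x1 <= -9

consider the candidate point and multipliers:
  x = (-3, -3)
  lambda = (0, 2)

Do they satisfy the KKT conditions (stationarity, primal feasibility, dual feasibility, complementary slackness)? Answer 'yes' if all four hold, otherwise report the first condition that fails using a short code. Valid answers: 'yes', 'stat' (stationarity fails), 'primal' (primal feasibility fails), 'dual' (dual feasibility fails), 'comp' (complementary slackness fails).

Gradient of f: grad f(x) = Q x + c = (-9, -2)
Constraint values g_i(x) = a_i^T x - b_i:
  g_1((-3, -3)) = -3
  g_2((-3, -3)) = 0
Stationarity residual: grad f(x) + sum_i lambda_i a_i = (-3, -2)
  -> stationarity FAILS
Primal feasibility (all g_i <= 0): OK
Dual feasibility (all lambda_i >= 0): OK
Complementary slackness (lambda_i * g_i(x) = 0 for all i): OK

Verdict: the first failing condition is stationarity -> stat.

stat


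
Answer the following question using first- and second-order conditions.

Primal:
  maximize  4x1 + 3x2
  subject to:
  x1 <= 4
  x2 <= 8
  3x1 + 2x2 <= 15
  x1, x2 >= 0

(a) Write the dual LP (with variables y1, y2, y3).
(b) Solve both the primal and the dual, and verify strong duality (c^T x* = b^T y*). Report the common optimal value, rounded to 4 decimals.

The standard primal-dual pair for 'max c^T x s.t. A x <= b, x >= 0' is:
  Dual:  min b^T y  s.t.  A^T y >= c,  y >= 0.

So the dual LP is:
  minimize  4y1 + 8y2 + 15y3
  subject to:
    y1 + 3y3 >= 4
    y2 + 2y3 >= 3
    y1, y2, y3 >= 0

Solving the primal: x* = (0, 7.5).
  primal value c^T x* = 22.5.
Solving the dual: y* = (0, 0, 1.5).
  dual value b^T y* = 22.5.
Strong duality: c^T x* = b^T y*. Confirmed.

22.5


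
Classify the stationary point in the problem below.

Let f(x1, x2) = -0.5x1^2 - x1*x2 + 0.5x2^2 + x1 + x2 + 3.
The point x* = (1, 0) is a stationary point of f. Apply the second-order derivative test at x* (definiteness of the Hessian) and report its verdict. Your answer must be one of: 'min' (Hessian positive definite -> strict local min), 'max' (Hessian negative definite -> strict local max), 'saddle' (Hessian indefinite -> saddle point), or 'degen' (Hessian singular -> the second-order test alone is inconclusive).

Compute the Hessian H = grad^2 f:
  H = [[-1, -1], [-1, 1]]
Verify stationarity: grad f(x*) = H x* + g = (0, 0).
Eigenvalues of H: -1.4142, 1.4142.
Eigenvalues have mixed signs, so H is indefinite -> x* is a saddle point.

saddle


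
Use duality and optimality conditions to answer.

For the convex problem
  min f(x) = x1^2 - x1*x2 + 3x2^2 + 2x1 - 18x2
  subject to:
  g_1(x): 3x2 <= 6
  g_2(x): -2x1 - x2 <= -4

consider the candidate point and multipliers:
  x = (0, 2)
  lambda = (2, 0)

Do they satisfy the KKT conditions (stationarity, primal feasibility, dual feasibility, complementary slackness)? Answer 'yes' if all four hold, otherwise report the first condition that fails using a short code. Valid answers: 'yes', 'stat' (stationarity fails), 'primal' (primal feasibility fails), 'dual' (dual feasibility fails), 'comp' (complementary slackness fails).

Gradient of f: grad f(x) = Q x + c = (0, -6)
Constraint values g_i(x) = a_i^T x - b_i:
  g_1((0, 2)) = 0
  g_2((0, 2)) = 2
Stationarity residual: grad f(x) + sum_i lambda_i a_i = (0, 0)
  -> stationarity OK
Primal feasibility (all g_i <= 0): FAILS
Dual feasibility (all lambda_i >= 0): OK
Complementary slackness (lambda_i * g_i(x) = 0 for all i): OK

Verdict: the first failing condition is primal_feasibility -> primal.

primal


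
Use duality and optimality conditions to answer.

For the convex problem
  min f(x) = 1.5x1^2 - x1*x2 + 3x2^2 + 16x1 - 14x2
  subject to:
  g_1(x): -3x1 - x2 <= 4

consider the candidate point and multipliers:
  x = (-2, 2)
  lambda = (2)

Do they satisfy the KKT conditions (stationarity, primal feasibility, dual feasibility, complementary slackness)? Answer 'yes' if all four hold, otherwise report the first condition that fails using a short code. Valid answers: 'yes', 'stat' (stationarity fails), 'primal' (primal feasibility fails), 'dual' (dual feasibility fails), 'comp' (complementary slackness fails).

Gradient of f: grad f(x) = Q x + c = (8, 0)
Constraint values g_i(x) = a_i^T x - b_i:
  g_1((-2, 2)) = 0
Stationarity residual: grad f(x) + sum_i lambda_i a_i = (2, -2)
  -> stationarity FAILS
Primal feasibility (all g_i <= 0): OK
Dual feasibility (all lambda_i >= 0): OK
Complementary slackness (lambda_i * g_i(x) = 0 for all i): OK

Verdict: the first failing condition is stationarity -> stat.

stat


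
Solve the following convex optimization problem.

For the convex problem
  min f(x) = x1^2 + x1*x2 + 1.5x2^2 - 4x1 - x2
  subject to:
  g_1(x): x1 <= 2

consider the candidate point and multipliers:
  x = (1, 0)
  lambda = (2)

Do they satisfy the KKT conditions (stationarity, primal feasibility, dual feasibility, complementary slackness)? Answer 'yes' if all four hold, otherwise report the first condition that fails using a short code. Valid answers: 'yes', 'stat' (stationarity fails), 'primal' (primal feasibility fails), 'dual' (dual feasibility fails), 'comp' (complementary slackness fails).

Gradient of f: grad f(x) = Q x + c = (-2, 0)
Constraint values g_i(x) = a_i^T x - b_i:
  g_1((1, 0)) = -1
Stationarity residual: grad f(x) + sum_i lambda_i a_i = (0, 0)
  -> stationarity OK
Primal feasibility (all g_i <= 0): OK
Dual feasibility (all lambda_i >= 0): OK
Complementary slackness (lambda_i * g_i(x) = 0 for all i): FAILS

Verdict: the first failing condition is complementary_slackness -> comp.

comp
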